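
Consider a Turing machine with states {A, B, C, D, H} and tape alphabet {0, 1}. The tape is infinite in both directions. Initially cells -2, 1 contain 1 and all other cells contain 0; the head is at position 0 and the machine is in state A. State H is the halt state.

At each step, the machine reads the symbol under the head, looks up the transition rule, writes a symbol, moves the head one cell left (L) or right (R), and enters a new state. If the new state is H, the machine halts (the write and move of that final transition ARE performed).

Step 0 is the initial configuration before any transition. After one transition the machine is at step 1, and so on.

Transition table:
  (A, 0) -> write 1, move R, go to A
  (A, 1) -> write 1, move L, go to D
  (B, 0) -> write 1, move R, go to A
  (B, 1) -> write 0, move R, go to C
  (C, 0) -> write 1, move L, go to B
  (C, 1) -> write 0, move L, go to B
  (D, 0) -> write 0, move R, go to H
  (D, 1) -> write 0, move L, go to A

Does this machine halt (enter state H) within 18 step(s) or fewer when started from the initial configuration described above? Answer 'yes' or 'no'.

Step 1: in state A at pos 0, read 0 -> (A,0)->write 1,move R,goto A. Now: state=A, head=1, tape[-3..2]=010110 (head:     ^)
Step 2: in state A at pos 1, read 1 -> (A,1)->write 1,move L,goto D. Now: state=D, head=0, tape[-3..2]=010110 (head:    ^)
Step 3: in state D at pos 0, read 1 -> (D,1)->write 0,move L,goto A. Now: state=A, head=-1, tape[-3..2]=010010 (head:   ^)
Step 4: in state A at pos -1, read 0 -> (A,0)->write 1,move R,goto A. Now: state=A, head=0, tape[-3..2]=011010 (head:    ^)
Step 5: in state A at pos 0, read 0 -> (A,0)->write 1,move R,goto A. Now: state=A, head=1, tape[-3..2]=011110 (head:     ^)
Step 6: in state A at pos 1, read 1 -> (A,1)->write 1,move L,goto D. Now: state=D, head=0, tape[-3..2]=011110 (head:    ^)
Step 7: in state D at pos 0, read 1 -> (D,1)->write 0,move L,goto A. Now: state=A, head=-1, tape[-3..2]=011010 (head:   ^)
Step 8: in state A at pos -1, read 1 -> (A,1)->write 1,move L,goto D. Now: state=D, head=-2, tape[-3..2]=011010 (head:  ^)
Step 9: in state D at pos -2, read 1 -> (D,1)->write 0,move L,goto A. Now: state=A, head=-3, tape[-4..2]=0001010 (head:  ^)
Step 10: in state A at pos -3, read 0 -> (A,0)->write 1,move R,goto A. Now: state=A, head=-2, tape[-4..2]=0101010 (head:   ^)
Step 11: in state A at pos -2, read 0 -> (A,0)->write 1,move R,goto A. Now: state=A, head=-1, tape[-4..2]=0111010 (head:    ^)
Step 12: in state A at pos -1, read 1 -> (A,1)->write 1,move L,goto D. Now: state=D, head=-2, tape[-4..2]=0111010 (head:   ^)
Step 13: in state D at pos -2, read 1 -> (D,1)->write 0,move L,goto A. Now: state=A, head=-3, tape[-4..2]=0101010 (head:  ^)
Step 14: in state A at pos -3, read 1 -> (A,1)->write 1,move L,goto D. Now: state=D, head=-4, tape[-5..2]=00101010 (head:  ^)
Step 15: in state D at pos -4, read 0 -> (D,0)->write 0,move R,goto H. Now: state=H, head=-3, tape[-5..2]=00101010 (head:   ^)
State H reached at step 15; 15 <= 18 -> yes

Answer: yes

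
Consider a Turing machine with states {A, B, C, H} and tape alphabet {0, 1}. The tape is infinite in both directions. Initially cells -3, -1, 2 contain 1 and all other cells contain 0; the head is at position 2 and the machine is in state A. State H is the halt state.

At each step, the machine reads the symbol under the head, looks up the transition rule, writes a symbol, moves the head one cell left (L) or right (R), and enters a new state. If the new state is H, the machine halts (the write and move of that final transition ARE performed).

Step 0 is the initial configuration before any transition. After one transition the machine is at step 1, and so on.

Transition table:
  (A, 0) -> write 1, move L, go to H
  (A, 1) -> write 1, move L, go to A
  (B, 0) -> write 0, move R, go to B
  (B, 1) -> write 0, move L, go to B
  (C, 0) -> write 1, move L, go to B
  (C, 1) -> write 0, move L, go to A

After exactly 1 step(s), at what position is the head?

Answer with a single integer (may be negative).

Step 1: in state A at pos 2, read 1 -> (A,1)->write 1,move L,goto A. Now: state=A, head=1, tape[-4..3]=01010010 (head:      ^)

Answer: 1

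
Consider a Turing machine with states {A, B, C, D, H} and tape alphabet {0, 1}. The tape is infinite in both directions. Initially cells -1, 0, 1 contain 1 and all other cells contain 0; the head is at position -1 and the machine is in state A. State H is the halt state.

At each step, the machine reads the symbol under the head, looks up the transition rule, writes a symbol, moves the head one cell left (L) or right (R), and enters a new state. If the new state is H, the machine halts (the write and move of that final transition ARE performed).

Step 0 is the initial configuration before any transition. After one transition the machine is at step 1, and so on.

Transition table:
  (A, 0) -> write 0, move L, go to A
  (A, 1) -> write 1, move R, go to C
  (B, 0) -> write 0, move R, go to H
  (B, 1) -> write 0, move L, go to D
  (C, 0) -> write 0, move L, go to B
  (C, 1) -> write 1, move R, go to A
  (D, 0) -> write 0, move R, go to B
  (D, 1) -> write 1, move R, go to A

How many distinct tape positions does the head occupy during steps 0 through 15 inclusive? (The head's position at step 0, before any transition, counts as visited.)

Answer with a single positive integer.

Answer: 5

Derivation:
Step 1: in state A at pos -1, read 1 -> (A,1)->write 1,move R,goto C. Now: state=C, head=0, tape[-2..2]=01110 (head:   ^)
Step 2: in state C at pos 0, read 1 -> (C,1)->write 1,move R,goto A. Now: state=A, head=1, tape[-2..2]=01110 (head:    ^)
Step 3: in state A at pos 1, read 1 -> (A,1)->write 1,move R,goto C. Now: state=C, head=2, tape[-2..3]=011100 (head:     ^)
Step 4: in state C at pos 2, read 0 -> (C,0)->write 0,move L,goto B. Now: state=B, head=1, tape[-2..3]=011100 (head:    ^)
Step 5: in state B at pos 1, read 1 -> (B,1)->write 0,move L,goto D. Now: state=D, head=0, tape[-2..3]=011000 (head:   ^)
Step 6: in state D at pos 0, read 1 -> (D,1)->write 1,move R,goto A. Now: state=A, head=1, tape[-2..3]=011000 (head:    ^)
Step 7: in state A at pos 1, read 0 -> (A,0)->write 0,move L,goto A. Now: state=A, head=0, tape[-2..3]=011000 (head:   ^)
Step 8: in state A at pos 0, read 1 -> (A,1)->write 1,move R,goto C. Now: state=C, head=1, tape[-2..3]=011000 (head:    ^)
Step 9: in state C at pos 1, read 0 -> (C,0)->write 0,move L,goto B. Now: state=B, head=0, tape[-2..3]=011000 (head:   ^)
Step 10: in state B at pos 0, read 1 -> (B,1)->write 0,move L,goto D. Now: state=D, head=-1, tape[-2..3]=010000 (head:  ^)
Step 11: in state D at pos -1, read 1 -> (D,1)->write 1,move R,goto A. Now: state=A, head=0, tape[-2..3]=010000 (head:   ^)
Step 12: in state A at pos 0, read 0 -> (A,0)->write 0,move L,goto A. Now: state=A, head=-1, tape[-2..3]=010000 (head:  ^)
Step 13: in state A at pos -1, read 1 -> (A,1)->write 1,move R,goto C. Now: state=C, head=0, tape[-2..3]=010000 (head:   ^)
Step 14: in state C at pos 0, read 0 -> (C,0)->write 0,move L,goto B. Now: state=B, head=-1, tape[-2..3]=010000 (head:  ^)
Step 15: in state B at pos -1, read 1 -> (B,1)->write 0,move L,goto D. Now: state=D, head=-2, tape[-3..3]=0000000 (head:  ^)
Head positions at steps 0..15: starting at -1, distinct positions visited = {-2, -1, 0, 1, 2} -> 5 position(s)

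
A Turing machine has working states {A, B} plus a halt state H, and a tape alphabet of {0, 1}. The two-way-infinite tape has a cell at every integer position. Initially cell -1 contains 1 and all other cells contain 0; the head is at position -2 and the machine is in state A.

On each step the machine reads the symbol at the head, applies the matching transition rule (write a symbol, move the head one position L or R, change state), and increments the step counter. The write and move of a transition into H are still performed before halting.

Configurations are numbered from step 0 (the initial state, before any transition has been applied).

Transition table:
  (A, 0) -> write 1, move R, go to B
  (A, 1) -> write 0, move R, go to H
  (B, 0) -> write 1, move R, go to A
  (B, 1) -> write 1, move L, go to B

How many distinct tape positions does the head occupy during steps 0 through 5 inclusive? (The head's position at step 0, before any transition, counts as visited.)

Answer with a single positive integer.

Step 1: in state A at pos -2, read 0 -> (A,0)->write 1,move R,goto B. Now: state=B, head=-1, tape[-3..0]=0110 (head:   ^)
Step 2: in state B at pos -1, read 1 -> (B,1)->write 1,move L,goto B. Now: state=B, head=-2, tape[-3..0]=0110 (head:  ^)
Step 3: in state B at pos -2, read 1 -> (B,1)->write 1,move L,goto B. Now: state=B, head=-3, tape[-4..0]=00110 (head:  ^)
Step 4: in state B at pos -3, read 0 -> (B,0)->write 1,move R,goto A. Now: state=A, head=-2, tape[-4..0]=01110 (head:   ^)
Step 5: in state A at pos -2, read 1 -> (A,1)->write 0,move R,goto H. Now: state=H, head=-1, tape[-4..0]=01010 (head:    ^)
Head positions at steps 0..5: starting at -2, distinct positions visited = {-3, -2, -1} -> 3 position(s)

Answer: 3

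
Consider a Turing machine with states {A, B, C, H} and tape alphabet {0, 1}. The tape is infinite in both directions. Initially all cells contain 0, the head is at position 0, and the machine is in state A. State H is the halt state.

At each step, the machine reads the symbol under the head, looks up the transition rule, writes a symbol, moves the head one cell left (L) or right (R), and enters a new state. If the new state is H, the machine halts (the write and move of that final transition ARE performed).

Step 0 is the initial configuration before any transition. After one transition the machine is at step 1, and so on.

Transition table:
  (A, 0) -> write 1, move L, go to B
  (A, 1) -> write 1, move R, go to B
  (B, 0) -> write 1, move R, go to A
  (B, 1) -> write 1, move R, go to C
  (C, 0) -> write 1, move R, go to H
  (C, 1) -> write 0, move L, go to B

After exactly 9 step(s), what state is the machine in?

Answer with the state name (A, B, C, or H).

Step 1: in state A at pos 0, read 0 -> (A,0)->write 1,move L,goto B. Now: state=B, head=-1, tape[-2..1]=0010 (head:  ^)
Step 2: in state B at pos -1, read 0 -> (B,0)->write 1,move R,goto A. Now: state=A, head=0, tape[-2..1]=0110 (head:   ^)
Step 3: in state A at pos 0, read 1 -> (A,1)->write 1,move R,goto B. Now: state=B, head=1, tape[-2..2]=01100 (head:    ^)
Step 4: in state B at pos 1, read 0 -> (B,0)->write 1,move R,goto A. Now: state=A, head=2, tape[-2..3]=011100 (head:     ^)
Step 5: in state A at pos 2, read 0 -> (A,0)->write 1,move L,goto B. Now: state=B, head=1, tape[-2..3]=011110 (head:    ^)
Step 6: in state B at pos 1, read 1 -> (B,1)->write 1,move R,goto C. Now: state=C, head=2, tape[-2..3]=011110 (head:     ^)
Step 7: in state C at pos 2, read 1 -> (C,1)->write 0,move L,goto B. Now: state=B, head=1, tape[-2..3]=011100 (head:    ^)
Step 8: in state B at pos 1, read 1 -> (B,1)->write 1,move R,goto C. Now: state=C, head=2, tape[-2..3]=011100 (head:     ^)
Step 9: in state C at pos 2, read 0 -> (C,0)->write 1,move R,goto H. Now: state=H, head=3, tape[-2..4]=0111100 (head:      ^)

Answer: H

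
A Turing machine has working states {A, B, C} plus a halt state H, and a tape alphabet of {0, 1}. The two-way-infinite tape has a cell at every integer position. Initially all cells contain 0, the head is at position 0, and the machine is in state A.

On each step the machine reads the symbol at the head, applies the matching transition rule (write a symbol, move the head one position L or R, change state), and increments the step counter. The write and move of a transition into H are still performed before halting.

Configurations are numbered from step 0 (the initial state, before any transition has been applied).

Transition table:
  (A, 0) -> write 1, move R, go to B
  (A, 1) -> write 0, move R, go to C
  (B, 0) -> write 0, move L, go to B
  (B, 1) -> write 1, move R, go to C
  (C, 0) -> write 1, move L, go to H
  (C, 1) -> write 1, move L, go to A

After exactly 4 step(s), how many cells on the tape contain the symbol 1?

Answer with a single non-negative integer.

Answer: 2

Derivation:
Step 1: in state A at pos 0, read 0 -> (A,0)->write 1,move R,goto B. Now: state=B, head=1, tape[-1..2]=0100 (head:   ^)
Step 2: in state B at pos 1, read 0 -> (B,0)->write 0,move L,goto B. Now: state=B, head=0, tape[-1..2]=0100 (head:  ^)
Step 3: in state B at pos 0, read 1 -> (B,1)->write 1,move R,goto C. Now: state=C, head=1, tape[-1..2]=0100 (head:   ^)
Step 4: in state C at pos 1, read 0 -> (C,0)->write 1,move L,goto H. Now: state=H, head=0, tape[-1..2]=0110 (head:  ^)
Cells containing 1 after step 4: {0, 1} -> 2 cell(s)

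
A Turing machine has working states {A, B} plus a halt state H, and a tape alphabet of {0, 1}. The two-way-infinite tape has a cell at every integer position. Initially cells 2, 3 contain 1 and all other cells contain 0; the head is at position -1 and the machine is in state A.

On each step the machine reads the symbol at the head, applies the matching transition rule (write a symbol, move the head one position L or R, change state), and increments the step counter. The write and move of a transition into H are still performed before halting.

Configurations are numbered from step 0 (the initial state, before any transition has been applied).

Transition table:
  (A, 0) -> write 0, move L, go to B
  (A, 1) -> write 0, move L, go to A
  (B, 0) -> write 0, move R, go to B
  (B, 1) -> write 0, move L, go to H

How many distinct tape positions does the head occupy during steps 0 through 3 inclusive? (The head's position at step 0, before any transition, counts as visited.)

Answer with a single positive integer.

Step 1: in state A at pos -1, read 0 -> (A,0)->write 0,move L,goto B. Now: state=B, head=-2, tape[-3..4]=00000110 (head:  ^)
Step 2: in state B at pos -2, read 0 -> (B,0)->write 0,move R,goto B. Now: state=B, head=-1, tape[-3..4]=00000110 (head:   ^)
Step 3: in state B at pos -1, read 0 -> (B,0)->write 0,move R,goto B. Now: state=B, head=0, tape[-3..4]=00000110 (head:    ^)
Head positions at steps 0..3: starting at -1, distinct positions visited = {-2, -1, 0} -> 3 position(s)

Answer: 3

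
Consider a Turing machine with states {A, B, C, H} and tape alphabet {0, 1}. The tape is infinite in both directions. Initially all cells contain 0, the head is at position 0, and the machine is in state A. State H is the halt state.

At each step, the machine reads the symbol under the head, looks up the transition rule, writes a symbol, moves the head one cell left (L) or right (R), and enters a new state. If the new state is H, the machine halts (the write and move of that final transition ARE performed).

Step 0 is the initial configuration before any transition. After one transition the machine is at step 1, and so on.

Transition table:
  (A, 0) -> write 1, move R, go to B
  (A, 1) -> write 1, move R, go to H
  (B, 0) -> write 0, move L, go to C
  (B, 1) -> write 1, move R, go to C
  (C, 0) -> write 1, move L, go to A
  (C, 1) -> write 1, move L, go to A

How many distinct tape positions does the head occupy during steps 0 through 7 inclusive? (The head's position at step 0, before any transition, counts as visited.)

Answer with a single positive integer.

Answer: 3

Derivation:
Step 1: in state A at pos 0, read 0 -> (A,0)->write 1,move R,goto B. Now: state=B, head=1, tape[-1..2]=0100 (head:   ^)
Step 2: in state B at pos 1, read 0 -> (B,0)->write 0,move L,goto C. Now: state=C, head=0, tape[-1..2]=0100 (head:  ^)
Step 3: in state C at pos 0, read 1 -> (C,1)->write 1,move L,goto A. Now: state=A, head=-1, tape[-2..2]=00100 (head:  ^)
Step 4: in state A at pos -1, read 0 -> (A,0)->write 1,move R,goto B. Now: state=B, head=0, tape[-2..2]=01100 (head:   ^)
Step 5: in state B at pos 0, read 1 -> (B,1)->write 1,move R,goto C. Now: state=C, head=1, tape[-2..2]=01100 (head:    ^)
Step 6: in state C at pos 1, read 0 -> (C,0)->write 1,move L,goto A. Now: state=A, head=0, tape[-2..2]=01110 (head:   ^)
Step 7: in state A at pos 0, read 1 -> (A,1)->write 1,move R,goto H. Now: state=H, head=1, tape[-2..2]=01110 (head:    ^)
Head positions at steps 0..7: starting at 0, distinct positions visited = {-1, 0, 1} -> 3 position(s)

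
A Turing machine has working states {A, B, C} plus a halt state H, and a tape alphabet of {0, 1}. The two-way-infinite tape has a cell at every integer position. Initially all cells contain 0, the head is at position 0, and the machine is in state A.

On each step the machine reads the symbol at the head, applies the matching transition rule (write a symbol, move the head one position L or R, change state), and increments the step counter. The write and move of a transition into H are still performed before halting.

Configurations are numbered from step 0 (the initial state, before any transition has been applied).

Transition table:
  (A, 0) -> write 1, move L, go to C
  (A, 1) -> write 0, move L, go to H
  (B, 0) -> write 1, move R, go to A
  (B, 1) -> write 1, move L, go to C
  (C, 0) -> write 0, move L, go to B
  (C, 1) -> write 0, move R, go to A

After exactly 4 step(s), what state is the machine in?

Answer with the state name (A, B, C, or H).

Answer: C

Derivation:
Step 1: in state A at pos 0, read 0 -> (A,0)->write 1,move L,goto C. Now: state=C, head=-1, tape[-2..1]=0010 (head:  ^)
Step 2: in state C at pos -1, read 0 -> (C,0)->write 0,move L,goto B. Now: state=B, head=-2, tape[-3..1]=00010 (head:  ^)
Step 3: in state B at pos -2, read 0 -> (B,0)->write 1,move R,goto A. Now: state=A, head=-1, tape[-3..1]=01010 (head:   ^)
Step 4: in state A at pos -1, read 0 -> (A,0)->write 1,move L,goto C. Now: state=C, head=-2, tape[-3..1]=01110 (head:  ^)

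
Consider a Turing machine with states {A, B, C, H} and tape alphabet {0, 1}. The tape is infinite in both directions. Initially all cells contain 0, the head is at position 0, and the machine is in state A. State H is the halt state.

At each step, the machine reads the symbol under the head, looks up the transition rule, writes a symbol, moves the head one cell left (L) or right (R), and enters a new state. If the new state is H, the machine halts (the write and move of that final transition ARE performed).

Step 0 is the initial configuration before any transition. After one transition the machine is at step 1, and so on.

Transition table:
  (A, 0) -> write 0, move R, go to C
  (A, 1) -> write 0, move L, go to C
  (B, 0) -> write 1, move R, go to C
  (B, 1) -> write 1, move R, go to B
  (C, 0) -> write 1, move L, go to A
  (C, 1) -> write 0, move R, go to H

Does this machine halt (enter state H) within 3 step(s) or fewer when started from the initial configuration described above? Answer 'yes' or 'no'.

Step 1: in state A at pos 0, read 0 -> (A,0)->write 0,move R,goto C. Now: state=C, head=1, tape[-1..2]=0000 (head:   ^)
Step 2: in state C at pos 1, read 0 -> (C,0)->write 1,move L,goto A. Now: state=A, head=0, tape[-1..2]=0010 (head:  ^)
Step 3: in state A at pos 0, read 0 -> (A,0)->write 0,move R,goto C. Now: state=C, head=1, tape[-1..2]=0010 (head:   ^)
After 3 step(s): state = C (not H) -> not halted within 3 -> no

Answer: no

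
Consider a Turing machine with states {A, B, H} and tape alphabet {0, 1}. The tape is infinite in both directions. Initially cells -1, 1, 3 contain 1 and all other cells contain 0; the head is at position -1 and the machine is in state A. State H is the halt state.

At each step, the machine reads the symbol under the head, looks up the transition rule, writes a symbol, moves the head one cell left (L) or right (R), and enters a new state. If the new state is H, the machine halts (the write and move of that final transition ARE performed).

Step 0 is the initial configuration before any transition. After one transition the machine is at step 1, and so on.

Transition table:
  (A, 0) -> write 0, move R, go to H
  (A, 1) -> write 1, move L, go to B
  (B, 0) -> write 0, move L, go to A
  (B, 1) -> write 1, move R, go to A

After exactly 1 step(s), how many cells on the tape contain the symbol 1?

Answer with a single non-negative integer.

Answer: 3

Derivation:
Step 1: in state A at pos -1, read 1 -> (A,1)->write 1,move L,goto B. Now: state=B, head=-2, tape[-3..4]=00101010 (head:  ^)
Cells containing 1 after step 1: {-1, 1, 3} -> 3 cell(s)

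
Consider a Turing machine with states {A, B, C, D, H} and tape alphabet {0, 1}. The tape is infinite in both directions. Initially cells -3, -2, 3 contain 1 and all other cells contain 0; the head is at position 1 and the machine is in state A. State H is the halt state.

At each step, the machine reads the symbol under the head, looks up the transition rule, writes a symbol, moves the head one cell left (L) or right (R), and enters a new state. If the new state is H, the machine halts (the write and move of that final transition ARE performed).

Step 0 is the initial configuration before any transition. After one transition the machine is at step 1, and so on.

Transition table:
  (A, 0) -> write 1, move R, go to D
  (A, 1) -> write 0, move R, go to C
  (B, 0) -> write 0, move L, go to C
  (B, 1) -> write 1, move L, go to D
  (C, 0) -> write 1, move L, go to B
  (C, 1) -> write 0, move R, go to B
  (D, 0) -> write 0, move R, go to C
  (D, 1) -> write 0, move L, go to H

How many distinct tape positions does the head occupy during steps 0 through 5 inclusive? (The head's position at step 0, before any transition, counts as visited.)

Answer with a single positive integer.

Answer: 4

Derivation:
Step 1: in state A at pos 1, read 0 -> (A,0)->write 1,move R,goto D. Now: state=D, head=2, tape[-4..4]=011001010 (head:       ^)
Step 2: in state D at pos 2, read 0 -> (D,0)->write 0,move R,goto C. Now: state=C, head=3, tape[-4..4]=011001010 (head:        ^)
Step 3: in state C at pos 3, read 1 -> (C,1)->write 0,move R,goto B. Now: state=B, head=4, tape[-4..5]=0110010000 (head:         ^)
Step 4: in state B at pos 4, read 0 -> (B,0)->write 0,move L,goto C. Now: state=C, head=3, tape[-4..5]=0110010000 (head:        ^)
Step 5: in state C at pos 3, read 0 -> (C,0)->write 1,move L,goto B. Now: state=B, head=2, tape[-4..5]=0110010100 (head:       ^)
Head positions at steps 0..5: starting at 1, distinct positions visited = {1, 2, 3, 4} -> 4 position(s)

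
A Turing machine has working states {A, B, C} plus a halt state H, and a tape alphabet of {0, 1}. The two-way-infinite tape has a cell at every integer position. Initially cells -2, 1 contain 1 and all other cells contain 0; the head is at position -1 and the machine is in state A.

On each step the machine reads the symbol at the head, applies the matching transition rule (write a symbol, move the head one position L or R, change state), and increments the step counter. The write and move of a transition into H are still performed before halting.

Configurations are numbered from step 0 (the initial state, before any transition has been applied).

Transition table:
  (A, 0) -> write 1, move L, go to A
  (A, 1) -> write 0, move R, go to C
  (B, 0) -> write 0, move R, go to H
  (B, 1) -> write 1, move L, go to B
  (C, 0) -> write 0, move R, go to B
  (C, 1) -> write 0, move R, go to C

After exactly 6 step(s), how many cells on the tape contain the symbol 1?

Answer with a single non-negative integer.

Step 1: in state A at pos -1, read 0 -> (A,0)->write 1,move L,goto A. Now: state=A, head=-2, tape[-3..2]=011010 (head:  ^)
Step 2: in state A at pos -2, read 1 -> (A,1)->write 0,move R,goto C. Now: state=C, head=-1, tape[-3..2]=001010 (head:   ^)
Step 3: in state C at pos -1, read 1 -> (C,1)->write 0,move R,goto C. Now: state=C, head=0, tape[-3..2]=000010 (head:    ^)
Step 4: in state C at pos 0, read 0 -> (C,0)->write 0,move R,goto B. Now: state=B, head=1, tape[-3..2]=000010 (head:     ^)
Step 5: in state B at pos 1, read 1 -> (B,1)->write 1,move L,goto B. Now: state=B, head=0, tape[-3..2]=000010 (head:    ^)
Step 6: in state B at pos 0, read 0 -> (B,0)->write 0,move R,goto H. Now: state=H, head=1, tape[-3..2]=000010 (head:     ^)
Cells containing 1 after step 6: {1} -> 1 cell(s)

Answer: 1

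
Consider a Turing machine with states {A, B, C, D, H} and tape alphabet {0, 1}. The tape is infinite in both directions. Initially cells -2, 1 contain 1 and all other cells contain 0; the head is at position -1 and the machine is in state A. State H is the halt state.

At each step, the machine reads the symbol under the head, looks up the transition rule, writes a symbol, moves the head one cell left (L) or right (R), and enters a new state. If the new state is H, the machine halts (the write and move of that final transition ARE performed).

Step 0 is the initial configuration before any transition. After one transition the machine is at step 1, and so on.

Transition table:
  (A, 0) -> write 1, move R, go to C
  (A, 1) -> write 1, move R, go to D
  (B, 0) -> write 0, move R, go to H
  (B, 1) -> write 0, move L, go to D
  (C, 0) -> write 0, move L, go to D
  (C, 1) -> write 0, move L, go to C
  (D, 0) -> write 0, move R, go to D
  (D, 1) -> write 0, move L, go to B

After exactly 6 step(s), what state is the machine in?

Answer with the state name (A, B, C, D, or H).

Answer: D

Derivation:
Step 1: in state A at pos -1, read 0 -> (A,0)->write 1,move R,goto C. Now: state=C, head=0, tape[-3..2]=011010 (head:    ^)
Step 2: in state C at pos 0, read 0 -> (C,0)->write 0,move L,goto D. Now: state=D, head=-1, tape[-3..2]=011010 (head:   ^)
Step 3: in state D at pos -1, read 1 -> (D,1)->write 0,move L,goto B. Now: state=B, head=-2, tape[-3..2]=010010 (head:  ^)
Step 4: in state B at pos -2, read 1 -> (B,1)->write 0,move L,goto D. Now: state=D, head=-3, tape[-4..2]=0000010 (head:  ^)
Step 5: in state D at pos -3, read 0 -> (D,0)->write 0,move R,goto D. Now: state=D, head=-2, tape[-4..2]=0000010 (head:   ^)
Step 6: in state D at pos -2, read 0 -> (D,0)->write 0,move R,goto D. Now: state=D, head=-1, tape[-4..2]=0000010 (head:    ^)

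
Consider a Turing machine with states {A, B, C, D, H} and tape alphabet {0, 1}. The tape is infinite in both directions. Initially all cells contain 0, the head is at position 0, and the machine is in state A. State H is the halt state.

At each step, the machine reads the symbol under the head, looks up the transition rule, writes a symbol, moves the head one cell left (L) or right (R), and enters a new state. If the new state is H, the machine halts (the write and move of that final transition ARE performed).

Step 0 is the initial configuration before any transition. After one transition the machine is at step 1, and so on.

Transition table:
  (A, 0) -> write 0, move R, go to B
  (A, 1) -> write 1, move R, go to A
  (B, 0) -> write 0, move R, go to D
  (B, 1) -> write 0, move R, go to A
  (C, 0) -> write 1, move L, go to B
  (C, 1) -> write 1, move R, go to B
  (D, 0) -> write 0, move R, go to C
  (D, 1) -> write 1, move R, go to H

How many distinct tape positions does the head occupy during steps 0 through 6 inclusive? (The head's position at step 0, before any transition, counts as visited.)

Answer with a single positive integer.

Answer: 5

Derivation:
Step 1: in state A at pos 0, read 0 -> (A,0)->write 0,move R,goto B. Now: state=B, head=1, tape[-1..2]=0000 (head:   ^)
Step 2: in state B at pos 1, read 0 -> (B,0)->write 0,move R,goto D. Now: state=D, head=2, tape[-1..3]=00000 (head:    ^)
Step 3: in state D at pos 2, read 0 -> (D,0)->write 0,move R,goto C. Now: state=C, head=3, tape[-1..4]=000000 (head:     ^)
Step 4: in state C at pos 3, read 0 -> (C,0)->write 1,move L,goto B. Now: state=B, head=2, tape[-1..4]=000010 (head:    ^)
Step 5: in state B at pos 2, read 0 -> (B,0)->write 0,move R,goto D. Now: state=D, head=3, tape[-1..4]=000010 (head:     ^)
Step 6: in state D at pos 3, read 1 -> (D,1)->write 1,move R,goto H. Now: state=H, head=4, tape[-1..5]=0000100 (head:      ^)
Head positions at steps 0..6: starting at 0, distinct positions visited = {0, 1, 2, 3, 4} -> 5 position(s)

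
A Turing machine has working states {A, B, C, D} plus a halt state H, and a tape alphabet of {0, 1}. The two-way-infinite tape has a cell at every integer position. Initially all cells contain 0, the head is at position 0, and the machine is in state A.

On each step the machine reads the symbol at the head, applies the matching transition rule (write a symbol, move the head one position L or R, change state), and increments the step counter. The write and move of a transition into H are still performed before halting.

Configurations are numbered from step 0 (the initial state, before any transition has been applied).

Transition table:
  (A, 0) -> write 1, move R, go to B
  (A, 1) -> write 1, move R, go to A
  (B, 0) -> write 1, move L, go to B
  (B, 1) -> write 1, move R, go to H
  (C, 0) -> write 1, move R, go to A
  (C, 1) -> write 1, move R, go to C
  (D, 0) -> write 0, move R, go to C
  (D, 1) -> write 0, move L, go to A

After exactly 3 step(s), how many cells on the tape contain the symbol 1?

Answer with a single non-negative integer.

Answer: 2

Derivation:
Step 1: in state A at pos 0, read 0 -> (A,0)->write 1,move R,goto B. Now: state=B, head=1, tape[-1..2]=0100 (head:   ^)
Step 2: in state B at pos 1, read 0 -> (B,0)->write 1,move L,goto B. Now: state=B, head=0, tape[-1..2]=0110 (head:  ^)
Step 3: in state B at pos 0, read 1 -> (B,1)->write 1,move R,goto H. Now: state=H, head=1, tape[-1..2]=0110 (head:   ^)
Cells containing 1 after step 3: {0, 1} -> 2 cell(s)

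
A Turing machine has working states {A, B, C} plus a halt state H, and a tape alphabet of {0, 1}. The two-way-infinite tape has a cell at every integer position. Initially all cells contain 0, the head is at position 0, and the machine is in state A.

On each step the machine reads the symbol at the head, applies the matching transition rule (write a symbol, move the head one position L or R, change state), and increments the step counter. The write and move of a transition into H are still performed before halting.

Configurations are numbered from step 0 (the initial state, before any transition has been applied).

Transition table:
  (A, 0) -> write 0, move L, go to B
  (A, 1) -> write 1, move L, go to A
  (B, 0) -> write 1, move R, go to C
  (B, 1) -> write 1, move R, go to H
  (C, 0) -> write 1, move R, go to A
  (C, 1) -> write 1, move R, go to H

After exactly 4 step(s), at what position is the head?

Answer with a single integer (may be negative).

Answer: 0

Derivation:
Step 1: in state A at pos 0, read 0 -> (A,0)->write 0,move L,goto B. Now: state=B, head=-1, tape[-2..1]=0000 (head:  ^)
Step 2: in state B at pos -1, read 0 -> (B,0)->write 1,move R,goto C. Now: state=C, head=0, tape[-2..1]=0100 (head:   ^)
Step 3: in state C at pos 0, read 0 -> (C,0)->write 1,move R,goto A. Now: state=A, head=1, tape[-2..2]=01100 (head:    ^)
Step 4: in state A at pos 1, read 0 -> (A,0)->write 0,move L,goto B. Now: state=B, head=0, tape[-2..2]=01100 (head:   ^)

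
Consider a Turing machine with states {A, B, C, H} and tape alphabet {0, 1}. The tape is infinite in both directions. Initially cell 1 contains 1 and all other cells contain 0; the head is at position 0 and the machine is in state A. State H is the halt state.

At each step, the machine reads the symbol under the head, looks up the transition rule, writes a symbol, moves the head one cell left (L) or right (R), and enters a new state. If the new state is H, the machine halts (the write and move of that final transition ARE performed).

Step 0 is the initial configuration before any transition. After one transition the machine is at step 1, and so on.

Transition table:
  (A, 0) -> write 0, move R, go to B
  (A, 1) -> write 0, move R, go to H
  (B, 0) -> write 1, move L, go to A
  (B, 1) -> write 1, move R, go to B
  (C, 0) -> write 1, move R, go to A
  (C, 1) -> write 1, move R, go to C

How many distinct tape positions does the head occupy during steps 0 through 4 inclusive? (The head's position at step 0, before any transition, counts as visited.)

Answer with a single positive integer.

Step 1: in state A at pos 0, read 0 -> (A,0)->write 0,move R,goto B. Now: state=B, head=1, tape[-1..2]=0010 (head:   ^)
Step 2: in state B at pos 1, read 1 -> (B,1)->write 1,move R,goto B. Now: state=B, head=2, tape[-1..3]=00100 (head:    ^)
Step 3: in state B at pos 2, read 0 -> (B,0)->write 1,move L,goto A. Now: state=A, head=1, tape[-1..3]=00110 (head:   ^)
Step 4: in state A at pos 1, read 1 -> (A,1)->write 0,move R,goto H. Now: state=H, head=2, tape[-1..3]=00010 (head:    ^)
Head positions at steps 0..4: starting at 0, distinct positions visited = {0, 1, 2} -> 3 position(s)

Answer: 3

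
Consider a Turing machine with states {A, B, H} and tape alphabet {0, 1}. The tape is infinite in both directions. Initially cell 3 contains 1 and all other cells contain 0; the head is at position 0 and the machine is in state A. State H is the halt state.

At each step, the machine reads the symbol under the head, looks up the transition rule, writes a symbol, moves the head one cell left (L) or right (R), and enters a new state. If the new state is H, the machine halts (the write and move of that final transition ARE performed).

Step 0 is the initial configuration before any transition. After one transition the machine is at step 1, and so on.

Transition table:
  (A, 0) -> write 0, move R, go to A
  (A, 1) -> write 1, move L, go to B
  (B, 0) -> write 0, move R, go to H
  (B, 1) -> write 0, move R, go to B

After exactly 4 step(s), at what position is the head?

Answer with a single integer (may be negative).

Answer: 2

Derivation:
Step 1: in state A at pos 0, read 0 -> (A,0)->write 0,move R,goto A. Now: state=A, head=1, tape[-1..4]=000010 (head:   ^)
Step 2: in state A at pos 1, read 0 -> (A,0)->write 0,move R,goto A. Now: state=A, head=2, tape[-1..4]=000010 (head:    ^)
Step 3: in state A at pos 2, read 0 -> (A,0)->write 0,move R,goto A. Now: state=A, head=3, tape[-1..4]=000010 (head:     ^)
Step 4: in state A at pos 3, read 1 -> (A,1)->write 1,move L,goto B. Now: state=B, head=2, tape[-1..4]=000010 (head:    ^)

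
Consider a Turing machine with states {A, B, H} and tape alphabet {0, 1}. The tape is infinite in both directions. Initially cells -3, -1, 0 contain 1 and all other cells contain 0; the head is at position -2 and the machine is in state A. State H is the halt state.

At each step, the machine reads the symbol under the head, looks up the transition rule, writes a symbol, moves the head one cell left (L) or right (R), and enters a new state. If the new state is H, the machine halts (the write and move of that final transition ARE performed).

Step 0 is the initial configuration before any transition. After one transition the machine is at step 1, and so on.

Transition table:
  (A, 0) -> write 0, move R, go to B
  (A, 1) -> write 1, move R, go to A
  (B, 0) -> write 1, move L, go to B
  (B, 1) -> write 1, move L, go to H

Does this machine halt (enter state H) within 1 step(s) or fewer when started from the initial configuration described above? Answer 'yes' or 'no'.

Answer: no

Derivation:
Step 1: in state A at pos -2, read 0 -> (A,0)->write 0,move R,goto B. Now: state=B, head=-1, tape[-4..1]=010110 (head:    ^)
After 1 step(s): state = B (not H) -> not halted within 1 -> no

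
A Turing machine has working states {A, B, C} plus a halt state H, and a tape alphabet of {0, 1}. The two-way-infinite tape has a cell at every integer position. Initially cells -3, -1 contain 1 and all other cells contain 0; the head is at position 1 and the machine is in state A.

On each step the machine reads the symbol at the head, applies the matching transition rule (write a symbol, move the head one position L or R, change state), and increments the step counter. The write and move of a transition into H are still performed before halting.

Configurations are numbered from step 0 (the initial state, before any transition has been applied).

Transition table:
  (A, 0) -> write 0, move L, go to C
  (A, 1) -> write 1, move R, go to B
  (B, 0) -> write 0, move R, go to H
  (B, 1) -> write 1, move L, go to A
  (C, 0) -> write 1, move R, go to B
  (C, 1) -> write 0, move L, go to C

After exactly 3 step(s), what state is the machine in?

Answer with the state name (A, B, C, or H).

Answer: H

Derivation:
Step 1: in state A at pos 1, read 0 -> (A,0)->write 0,move L,goto C. Now: state=C, head=0, tape[-4..2]=0101000 (head:     ^)
Step 2: in state C at pos 0, read 0 -> (C,0)->write 1,move R,goto B. Now: state=B, head=1, tape[-4..2]=0101100 (head:      ^)
Step 3: in state B at pos 1, read 0 -> (B,0)->write 0,move R,goto H. Now: state=H, head=2, tape[-4..3]=01011000 (head:       ^)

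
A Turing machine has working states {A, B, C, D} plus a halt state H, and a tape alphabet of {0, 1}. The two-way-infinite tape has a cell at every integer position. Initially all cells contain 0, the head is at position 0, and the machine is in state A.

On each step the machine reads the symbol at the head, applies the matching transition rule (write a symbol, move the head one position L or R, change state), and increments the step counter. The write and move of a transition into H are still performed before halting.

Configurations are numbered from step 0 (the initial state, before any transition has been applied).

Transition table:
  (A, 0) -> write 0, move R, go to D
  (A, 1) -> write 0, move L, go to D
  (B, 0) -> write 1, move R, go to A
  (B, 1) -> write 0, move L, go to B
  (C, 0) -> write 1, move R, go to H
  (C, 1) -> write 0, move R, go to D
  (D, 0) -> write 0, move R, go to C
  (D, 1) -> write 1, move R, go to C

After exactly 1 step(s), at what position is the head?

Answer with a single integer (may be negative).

Step 1: in state A at pos 0, read 0 -> (A,0)->write 0,move R,goto D. Now: state=D, head=1, tape[-1..2]=0000 (head:   ^)

Answer: 1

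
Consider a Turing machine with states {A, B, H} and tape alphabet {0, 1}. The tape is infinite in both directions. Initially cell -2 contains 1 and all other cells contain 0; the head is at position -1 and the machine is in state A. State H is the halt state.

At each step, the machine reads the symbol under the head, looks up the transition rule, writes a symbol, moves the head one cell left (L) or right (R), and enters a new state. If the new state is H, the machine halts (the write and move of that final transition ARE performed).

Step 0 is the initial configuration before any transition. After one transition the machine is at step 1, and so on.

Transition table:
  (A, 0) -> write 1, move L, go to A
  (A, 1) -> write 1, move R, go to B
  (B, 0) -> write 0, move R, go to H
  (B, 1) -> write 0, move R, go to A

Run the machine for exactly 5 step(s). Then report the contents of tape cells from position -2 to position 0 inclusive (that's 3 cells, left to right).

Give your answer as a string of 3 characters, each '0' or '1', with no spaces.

Answer: 111

Derivation:
Step 1: in state A at pos -1, read 0 -> (A,0)->write 1,move L,goto A. Now: state=A, head=-2, tape[-3..0]=0110 (head:  ^)
Step 2: in state A at pos -2, read 1 -> (A,1)->write 1,move R,goto B. Now: state=B, head=-1, tape[-3..0]=0110 (head:   ^)
Step 3: in state B at pos -1, read 1 -> (B,1)->write 0,move R,goto A. Now: state=A, head=0, tape[-3..1]=01000 (head:    ^)
Step 4: in state A at pos 0, read 0 -> (A,0)->write 1,move L,goto A. Now: state=A, head=-1, tape[-3..1]=01010 (head:   ^)
Step 5: in state A at pos -1, read 0 -> (A,0)->write 1,move L,goto A. Now: state=A, head=-2, tape[-3..1]=01110 (head:  ^)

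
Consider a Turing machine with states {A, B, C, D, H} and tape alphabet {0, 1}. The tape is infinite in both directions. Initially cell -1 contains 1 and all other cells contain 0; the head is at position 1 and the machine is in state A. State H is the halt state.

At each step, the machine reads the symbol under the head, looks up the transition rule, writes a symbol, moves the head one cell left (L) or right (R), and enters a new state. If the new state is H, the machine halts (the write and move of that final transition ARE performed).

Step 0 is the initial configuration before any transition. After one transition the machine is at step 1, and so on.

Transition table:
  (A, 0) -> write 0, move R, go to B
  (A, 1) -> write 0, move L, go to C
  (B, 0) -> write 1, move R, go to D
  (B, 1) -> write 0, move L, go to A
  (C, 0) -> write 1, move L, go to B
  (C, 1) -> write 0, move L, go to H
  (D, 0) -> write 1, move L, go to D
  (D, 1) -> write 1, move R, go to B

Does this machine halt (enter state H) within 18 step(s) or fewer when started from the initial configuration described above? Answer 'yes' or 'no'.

Step 1: in state A at pos 1, read 0 -> (A,0)->write 0,move R,goto B. Now: state=B, head=2, tape[-2..3]=010000 (head:     ^)
Step 2: in state B at pos 2, read 0 -> (B,0)->write 1,move R,goto D. Now: state=D, head=3, tape[-2..4]=0100100 (head:      ^)
Step 3: in state D at pos 3, read 0 -> (D,0)->write 1,move L,goto D. Now: state=D, head=2, tape[-2..4]=0100110 (head:     ^)
Step 4: in state D at pos 2, read 1 -> (D,1)->write 1,move R,goto B. Now: state=B, head=3, tape[-2..4]=0100110 (head:      ^)
Step 5: in state B at pos 3, read 1 -> (B,1)->write 0,move L,goto A. Now: state=A, head=2, tape[-2..4]=0100100 (head:     ^)
Step 6: in state A at pos 2, read 1 -> (A,1)->write 0,move L,goto C. Now: state=C, head=1, tape[-2..4]=0100000 (head:    ^)
Step 7: in state C at pos 1, read 0 -> (C,0)->write 1,move L,goto B. Now: state=B, head=0, tape[-2..4]=0101000 (head:   ^)
Step 8: in state B at pos 0, read 0 -> (B,0)->write 1,move R,goto D. Now: state=D, head=1, tape[-2..4]=0111000 (head:    ^)
Step 9: in state D at pos 1, read 1 -> (D,1)->write 1,move R,goto B. Now: state=B, head=2, tape[-2..4]=0111000 (head:     ^)
Step 10: in state B at pos 2, read 0 -> (B,0)->write 1,move R,goto D. Now: state=D, head=3, tape[-2..4]=0111100 (head:      ^)
Step 11: in state D at pos 3, read 0 -> (D,0)->write 1,move L,goto D. Now: state=D, head=2, tape[-2..4]=0111110 (head:     ^)
Step 12: in state D at pos 2, read 1 -> (D,1)->write 1,move R,goto B. Now: state=B, head=3, tape[-2..4]=0111110 (head:      ^)
Step 13: in state B at pos 3, read 1 -> (B,1)->write 0,move L,goto A. Now: state=A, head=2, tape[-2..4]=0111100 (head:     ^)
Step 14: in state A at pos 2, read 1 -> (A,1)->write 0,move L,goto C. Now: state=C, head=1, tape[-2..4]=0111000 (head:    ^)
Step 15: in state C at pos 1, read 1 -> (C,1)->write 0,move L,goto H. Now: state=H, head=0, tape[-2..4]=0110000 (head:   ^)
State H reached at step 15; 15 <= 18 -> yes

Answer: yes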